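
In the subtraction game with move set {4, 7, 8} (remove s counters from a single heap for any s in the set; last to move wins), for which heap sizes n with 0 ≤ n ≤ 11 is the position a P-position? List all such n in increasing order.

Compute g(0), g(1), … for moves {4, 7, 8}:
k:     0  1  2  3  4  5  6  7  8  9 10 11
g(k):  0  0  0  0  1  1  1  1  2  2  2  2
The P-positions (g = 0) in 0..11 are 0, 1, 2, 3.

0, 1, 2, 3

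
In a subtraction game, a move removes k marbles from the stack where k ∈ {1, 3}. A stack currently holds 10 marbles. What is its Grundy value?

0

Build the Grundy sequence with g(k) = mex{g(k−s) : s ∈ {1, 3}, s ≤ k}:
k:     0  1  2  3  4  5  6  7  8  9 10
g(k):  0  1  0  1  0  1  0  1  0  1  0
So g(10) = 0.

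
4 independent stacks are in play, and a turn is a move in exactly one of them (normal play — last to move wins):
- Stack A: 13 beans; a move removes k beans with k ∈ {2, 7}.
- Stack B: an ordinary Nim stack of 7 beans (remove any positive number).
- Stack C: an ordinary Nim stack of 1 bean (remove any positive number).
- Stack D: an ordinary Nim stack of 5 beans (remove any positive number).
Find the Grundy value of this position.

For stack A, compute g(0), g(1), … with moves {2, 7}:
g(0) = mex{} = 0
g(1) = mex{} = 0
g(2) = mex{0} = 1
g(3) = mex{0} = 1
g(4) = mex{1} = 0
g(5) = mex{1} = 0
g(6) = mex{0} = 1
g(7) = mex{0} = 1
g(8) = mex{0,1} = 2
g(9) = mex{1} = 0
g(10) = mex{1,2} = 0
g(11) = mex{0} = 1
g(12) = mex{0} = 1
g(13) = mex{1} = 0
So g(13) = 0.
Stack B is a plain Nim stack of size 7, so its Grundy value is 7.
Stack C is a plain Nim stack of size 1, so its Grundy value is 1.
Stack D is a plain Nim stack of size 5, so its Grundy value is 5.
The value of a disjunctive sum is the nim-sum of the parts.
Combined value = 0 ⊕ 7 ⊕ 1 ⊕ 5 = 3.

3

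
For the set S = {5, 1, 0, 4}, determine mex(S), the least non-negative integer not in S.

2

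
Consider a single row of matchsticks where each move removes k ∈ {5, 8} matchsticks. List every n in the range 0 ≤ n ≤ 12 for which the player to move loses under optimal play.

Grundy values for subtraction set {5, 8}:
g(0) = mex{} = 0
g(1) = mex{} = 0
g(2) = mex{} = 0
g(3) = mex{} = 0
g(4) = mex{} = 0
g(5) = mex{0} = 1
g(6) = mex{0} = 1
g(7) = mex{0} = 1
g(8) = mex{0} = 1
g(9) = mex{0} = 1
g(10) = mex{0,1} = 2
g(11) = mex{0,1} = 2
g(12) = mex{0,1} = 2
The P-positions (g = 0) in 0..12 are 0, 1, 2, 3, 4.

0, 1, 2, 3, 4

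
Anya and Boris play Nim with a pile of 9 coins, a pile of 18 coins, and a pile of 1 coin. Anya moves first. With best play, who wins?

Nim-sum: 9 ⊕ 18 ⊕ 1 = 26.
The nim-sum is 26 ≠ 0, so this is an N-position: the player to move can win; Anya has a winning move.

Anya wins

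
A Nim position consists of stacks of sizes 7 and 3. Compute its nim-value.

4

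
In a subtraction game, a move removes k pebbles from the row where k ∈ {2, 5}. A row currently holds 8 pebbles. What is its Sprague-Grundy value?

Compute g(0), g(1), … for moves {2, 5}:
g(0) = mex{} = 0
g(1) = mex{} = 0
g(2) = mex{0} = 1
g(3) = mex{0} = 1
g(4) = mex{1} = 0
g(5) = mex{0,1} = 2
g(6) = mex{0} = 1
g(7) = mex{1,2} = 0
g(8) = mex{1} = 0
So g(8) = 0.

0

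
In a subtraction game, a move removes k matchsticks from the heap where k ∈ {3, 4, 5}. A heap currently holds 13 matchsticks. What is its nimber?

1

Grundy values for subtraction set {3, 4, 5}:
g(0) = mex{} = 0
g(1) = mex{} = 0
g(2) = mex{} = 0
g(3) = mex{0} = 1
g(4) = mex{0} = 1
g(5) = mex{0} = 1
g(6) = mex{0,1} = 2
g(7) = mex{0,1} = 2
g(8) = mex{1} = 0
g(9) = mex{1,2} = 0
g(10) = mex{1,2} = 0
g(11) = mex{0,2} = 1
g(12) = mex{0,2} = 1
g(13) = mex{0} = 1
So g(13) = 1.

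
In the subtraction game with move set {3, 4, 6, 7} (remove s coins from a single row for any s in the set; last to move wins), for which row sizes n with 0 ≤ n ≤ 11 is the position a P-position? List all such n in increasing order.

0, 1, 2, 10, 11

Compute g(0), g(1), … for moves {3, 4, 6, 7}:
g(0) = mex{} = 0
g(1) = mex{} = 0
g(2) = mex{} = 0
g(3) = mex{0} = 1
g(4) = mex{0} = 1
g(5) = mex{0} = 1
g(6) = mex{0,1} = 2
g(7) = mex{0,1} = 2
g(8) = mex{0,1} = 2
g(9) = mex{0,1,2} = 3
g(10) = mex{1,2} = 0
g(11) = mex{1,2} = 0
The P-positions (g = 0) in 0..11 are 0, 1, 2, 10, 11.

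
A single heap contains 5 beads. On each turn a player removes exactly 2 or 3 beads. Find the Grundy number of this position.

0

Compute g(0), g(1), … for moves {2, 3}:
k:     0  1  2  3  4  5
g(k):  0  0  1  1  2  0
So g(5) = 0.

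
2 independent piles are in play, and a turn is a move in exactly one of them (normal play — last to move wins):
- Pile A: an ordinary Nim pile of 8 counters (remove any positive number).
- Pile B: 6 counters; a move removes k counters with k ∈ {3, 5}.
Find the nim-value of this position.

10

Pile A is a plain Nim pile of size 8, so its Grundy value is 8.
Build the Grundy sequence for pile B with g(k) = mex{g(k−s) : s ∈ {3, 5}, s ≤ k}:
k:     0  1  2  3  4  5  6
g(k):  0  0  0  1  1  1  2
So g(6) = 2.
By the Sprague-Grundy theorem, the Grundy value of a sum of independent games is the XOR of the component values.
Combined value = 8 XOR 2 = 10.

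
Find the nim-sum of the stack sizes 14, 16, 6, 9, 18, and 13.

Compute the nim-sum pairwise:
14 ^ 16 = 30
30 ^ 6 = 24
24 ^ 9 = 17
17 ^ 18 = 3
3 ^ 13 = 14

14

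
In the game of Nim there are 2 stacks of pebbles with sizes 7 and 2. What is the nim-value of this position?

Write each in binary and XOR column by column:
  111  (7)
  010  (2)
  ---
  101  (5)

5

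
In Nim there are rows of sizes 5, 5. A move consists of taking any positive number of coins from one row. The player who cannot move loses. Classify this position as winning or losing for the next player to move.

Losing position

Nim-sum: 5 XOR 5 = 0.
The nim-sum is 0, so this is a P-position: the player to move is in a losing position under optimal play.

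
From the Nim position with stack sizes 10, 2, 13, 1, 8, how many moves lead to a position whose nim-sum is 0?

3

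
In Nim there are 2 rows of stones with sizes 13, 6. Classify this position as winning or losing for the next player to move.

Winning position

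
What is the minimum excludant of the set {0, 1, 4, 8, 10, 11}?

The values 0, 1 are all present; 2 is the first non-negative integer missing from the set.

2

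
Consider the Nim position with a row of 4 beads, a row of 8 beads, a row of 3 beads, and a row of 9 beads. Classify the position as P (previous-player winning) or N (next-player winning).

Compute the nim-sum pairwise:
4 ⊕ 8 = 12
12 ⊕ 3 = 15
15 ⊕ 9 = 6
The nim-sum is 6 ≠ 0, so this is an N-position: the player to move can win.

N-position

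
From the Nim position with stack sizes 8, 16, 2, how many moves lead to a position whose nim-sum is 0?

1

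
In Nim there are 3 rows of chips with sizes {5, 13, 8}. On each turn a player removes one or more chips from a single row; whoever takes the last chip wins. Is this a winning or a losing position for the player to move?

Nim-sum: 5 ⊕ 13 ⊕ 8 = 0.
The nim-sum is 0, so this is a P-position: the player to move is in a losing position under optimal play.

Losing position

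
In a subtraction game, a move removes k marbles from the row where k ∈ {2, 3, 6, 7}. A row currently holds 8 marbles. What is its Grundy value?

2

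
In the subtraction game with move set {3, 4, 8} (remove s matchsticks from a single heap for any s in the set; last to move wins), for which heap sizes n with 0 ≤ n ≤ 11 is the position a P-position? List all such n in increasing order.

0, 1, 2, 7

Compute g(0), g(1), … for moves {3, 4, 8}:
g(0) = mex{} = 0
g(1) = mex{} = 0
g(2) = mex{} = 0
g(3) = mex{0} = 1
g(4) = mex{0} = 1
g(5) = mex{0} = 1
g(6) = mex{0,1} = 2
g(7) = mex{1} = 0
g(8) = mex{0,1} = 2
g(9) = mex{0,1,2} = 3
g(10) = mex{0,2} = 1
g(11) = mex{0,1,2} = 3
The P-positions (g = 0) in 0..11 are 0, 1, 2, 7.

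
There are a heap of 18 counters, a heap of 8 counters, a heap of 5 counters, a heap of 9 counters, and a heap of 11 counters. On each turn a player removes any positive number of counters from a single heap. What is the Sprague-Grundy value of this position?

29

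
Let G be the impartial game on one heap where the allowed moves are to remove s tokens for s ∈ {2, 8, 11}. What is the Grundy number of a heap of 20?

Grundy values for subtraction set {2, 8, 11}:
k:     0  1  2  3  4  5  6  7  8  9 10 11 12 13 14 15 16 17 18 19 20
g(k):  0  0  1  1  0  0  1  1  2  2  0  3  1  2  0  3  1  0  2  1  0
So g(20) = 0.

0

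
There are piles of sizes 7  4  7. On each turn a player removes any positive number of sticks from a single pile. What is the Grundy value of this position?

Compute the nim-sum pairwise:
7 ⊕ 4 = 3
3 ⊕ 7 = 4

4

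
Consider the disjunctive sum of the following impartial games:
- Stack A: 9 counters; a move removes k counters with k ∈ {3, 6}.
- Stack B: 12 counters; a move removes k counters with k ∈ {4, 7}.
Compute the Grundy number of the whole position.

0

Grundy values for stack A (subtraction set {3, 6}):
k:     0  1  2  3  4  5  6  7  8  9
g(k):  0  0  0  1  1  1  2  2  2  0
So g(9) = 0.
Grundy values for stack B (subtraction set {4, 7}):
k:     0  1  2  3  4  5  6  7  8  9 10 11 12
g(k):  0  0  0  0  1  1  1  1  2  2  2  0  0
So g(12) = 0.
By the Sprague-Grundy theorem, the Grundy value of a sum of independent games is the XOR of the component values.
Combined value = 0 ⊕ 0 = 0.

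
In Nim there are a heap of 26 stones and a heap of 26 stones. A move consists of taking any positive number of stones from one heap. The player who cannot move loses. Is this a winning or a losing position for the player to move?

Losing position

Nim-sum: 26 ^ 26 = 0.
The nim-sum is 0, so this is a P-position: the player to move is in a losing position under optimal play.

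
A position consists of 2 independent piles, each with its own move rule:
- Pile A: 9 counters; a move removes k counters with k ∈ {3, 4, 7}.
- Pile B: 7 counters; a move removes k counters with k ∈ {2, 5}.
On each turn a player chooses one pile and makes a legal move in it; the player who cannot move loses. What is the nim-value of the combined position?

Build the Grundy sequence for pile A with g(k) = mex{g(k−s) : s ∈ {3, 4, 7}, s ≤ k}:
g(0) = mex{} = 0
g(1) = mex{} = 0
g(2) = mex{} = 0
g(3) = mex{0} = 1
g(4) = mex{0} = 1
g(5) = mex{0} = 1
g(6) = mex{0,1} = 2
g(7) = mex{0,1} = 2
g(8) = mex{0,1} = 2
g(9) = mex{0,1,2} = 3
So g(9) = 3.
For pile B, compute g(0), g(1), … with moves {2, 5}:
g(0) = mex{} = 0
g(1) = mex{} = 0
g(2) = mex{0} = 1
g(3) = mex{0} = 1
g(4) = mex{1} = 0
g(5) = mex{0,1} = 2
g(6) = mex{0} = 1
g(7) = mex{1,2} = 0
So g(7) = 0.
By the Sprague-Grundy theorem, the Grundy value of a sum of independent games is the XOR of the component values.
Combined value = 3 XOR 0 = 3.

3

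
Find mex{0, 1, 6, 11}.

The values 0, 1 are all present; 2 is the first non-negative integer missing from the set.

2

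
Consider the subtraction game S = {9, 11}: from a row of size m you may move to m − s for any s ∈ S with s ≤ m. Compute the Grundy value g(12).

1

Grundy values for subtraction set {9, 11}:
k:     0  1  2  3  4  5  6  7  8  9 10 11 12
g(k):  0  0  0  0  0  0  0  0  0  1  1  1  1
So g(12) = 1.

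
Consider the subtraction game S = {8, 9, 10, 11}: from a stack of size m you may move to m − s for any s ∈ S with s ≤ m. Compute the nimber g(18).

2

Grundy values for subtraction set {8, 9, 10, 11}:
k:     0  1  2  3  4  5  6  7  8  9 10 11 12 13 14 15 16 17 18
g(k):  0  0  0  0  0  0  0  0  1  1  1  1  1  1  1  1  2  2  2
So g(18) = 2.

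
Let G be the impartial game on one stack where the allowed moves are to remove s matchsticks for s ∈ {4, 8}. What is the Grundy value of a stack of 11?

Build the Grundy sequence with g(k) = mex{g(k−s) : s ∈ {4, 8}, s ≤ k}:
g(0) = mex{} = 0
g(1) = mex{} = 0
g(2) = mex{} = 0
g(3) = mex{} = 0
g(4) = mex{0} = 1
g(5) = mex{0} = 1
g(6) = mex{0} = 1
g(7) = mex{0} = 1
g(8) = mex{0,1} = 2
g(9) = mex{0,1} = 2
g(10) = mex{0,1} = 2
g(11) = mex{0,1} = 2
So g(11) = 2.

2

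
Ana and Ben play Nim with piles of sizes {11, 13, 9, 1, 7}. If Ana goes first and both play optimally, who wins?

Ana wins

Compute the nim-sum pairwise:
11 ⊕ 13 = 6
6 ⊕ 9 = 15
15 ⊕ 1 = 14
14 ⊕ 7 = 9
The nim-sum is 9 ≠ 0, so this is an N-position: the player to move can win; Ana has a winning move.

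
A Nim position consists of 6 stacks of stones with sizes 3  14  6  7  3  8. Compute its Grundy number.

Write each in binary and XOR column by column:
  0011  (3)
  1110  (14)
  0110  (6)
  0111  (7)
  0011  (3)
  1000  (8)
  ----
  0111  (7)

7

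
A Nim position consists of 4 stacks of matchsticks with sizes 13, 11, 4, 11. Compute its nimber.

9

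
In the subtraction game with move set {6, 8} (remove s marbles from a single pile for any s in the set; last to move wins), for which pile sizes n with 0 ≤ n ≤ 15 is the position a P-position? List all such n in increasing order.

0, 1, 2, 3, 4, 5, 14, 15

Build the Grundy sequence with g(k) = mex{g(k−s) : s ∈ {6, 8}, s ≤ k}:
k:     0  1  2  3  4  5  6  7  8  9 10 11 12 13 14 15
g(k):  0  0  0  0  0  0  1  1  1  1  1  1  2  2  0  0
The P-positions (g = 0) in 0..15 are 0, 1, 2, 3, 4, 5, 14, 15.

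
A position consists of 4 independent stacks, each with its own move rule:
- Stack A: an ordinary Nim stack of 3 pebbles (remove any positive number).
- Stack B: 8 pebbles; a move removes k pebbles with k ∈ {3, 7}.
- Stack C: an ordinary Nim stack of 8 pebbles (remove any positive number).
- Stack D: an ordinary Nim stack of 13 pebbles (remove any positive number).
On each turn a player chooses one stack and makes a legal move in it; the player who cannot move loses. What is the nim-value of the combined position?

Stack A is a plain Nim stack of size 3, so its Grundy value is 3.
Build the Grundy sequence for stack B with g(k) = mex{g(k−s) : s ∈ {3, 7}, s ≤ k}:
g(0) = mex{} = 0
g(1) = mex{} = 0
g(2) = mex{} = 0
g(3) = mex{0} = 1
g(4) = mex{0} = 1
g(5) = mex{0} = 1
g(6) = mex{1} = 0
g(7) = mex{0,1} = 2
g(8) = mex{0,1} = 2
So g(8) = 2.
Stack C is a plain Nim stack of size 8, so its Grundy value is 8.
Stack D is a plain Nim stack of size 13, so its Grundy value is 13.
By the Sprague-Grundy theorem, the Grundy value of a sum of independent games is the XOR of the component values.
Combined value = 3 ⊕ 2 ⊕ 8 ⊕ 13 = 4.

4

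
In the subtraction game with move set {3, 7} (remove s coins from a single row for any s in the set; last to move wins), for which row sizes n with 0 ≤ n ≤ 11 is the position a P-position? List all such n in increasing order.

0, 1, 2, 6, 10, 11

Compute g(0), g(1), … for moves {3, 7}:
g(0) = mex{} = 0
g(1) = mex{} = 0
g(2) = mex{} = 0
g(3) = mex{0} = 1
g(4) = mex{0} = 1
g(5) = mex{0} = 1
g(6) = mex{1} = 0
g(7) = mex{0,1} = 2
g(8) = mex{0,1} = 2
g(9) = mex{0} = 1
g(10) = mex{1,2} = 0
g(11) = mex{1,2} = 0
The P-positions (g = 0) in 0..11 are 0, 1, 2, 6, 10, 11.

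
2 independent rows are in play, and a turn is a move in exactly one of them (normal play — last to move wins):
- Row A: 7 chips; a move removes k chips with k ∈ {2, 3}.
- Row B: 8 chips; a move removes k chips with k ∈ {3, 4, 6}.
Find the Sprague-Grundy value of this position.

3

Build the Grundy sequence for row A with g(k) = mex{g(k−s) : s ∈ {2, 3}, s ≤ k}:
g(0) = mex{} = 0
g(1) = mex{} = 0
g(2) = mex{0} = 1
g(3) = mex{0} = 1
g(4) = mex{0,1} = 2
g(5) = mex{1} = 0
g(6) = mex{1,2} = 0
g(7) = mex{0,2} = 1
So g(7) = 1.
Build the Grundy sequence for row B with g(k) = mex{g(k−s) : s ∈ {3, 4, 6}, s ≤ k}:
k:     0  1  2  3  4  5  6  7  8
g(k):  0  0  0  1  1  1  2  2  2
So g(8) = 2.
By the Sprague-Grundy theorem, the Grundy value of a sum of independent games is the XOR of the component values.
Combined value = 1 ⊕ 2 = 3.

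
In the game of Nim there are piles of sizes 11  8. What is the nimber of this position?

3

In binary:
  1011  (11)
  1000  (8)
  ----
  0011  (3)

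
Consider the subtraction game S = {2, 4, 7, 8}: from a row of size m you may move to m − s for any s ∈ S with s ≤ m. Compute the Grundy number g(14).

Build the Grundy sequence with g(k) = mex{g(k−s) : s ∈ {2, 4, 7, 8}, s ≤ k}:
k:     0  1  2  3  4  5  6  7  8  9 10 11 12 13 14
g(k):  0  0  1  1  2  2  0  3  1  4  2  0  0  1  1
So g(14) = 1.

1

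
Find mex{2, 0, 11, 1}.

3

The values 0, 1, 2 are all present; 3 is the first non-negative integer missing from the set.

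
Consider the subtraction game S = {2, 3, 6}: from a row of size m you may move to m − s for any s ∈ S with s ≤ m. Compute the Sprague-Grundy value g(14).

Build the Grundy sequence with g(k) = mex{g(k−s) : s ∈ {2, 3, 6}, s ≤ k}:
g(0) = mex{} = 0
g(1) = mex{} = 0
g(2) = mex{0} = 1
g(3) = mex{0} = 1
g(4) = mex{0,1} = 2
g(5) = mex{1} = 0
g(6) = mex{0,1,2} = 3
g(7) = mex{0,2} = 1
g(8) = mex{0,1,3} = 2
g(9) = mex{1,3} = 0
g(10) = mex{1,2} = 0
g(11) = mex{0,2} = 1
g(12) = mex{0,3} = 1
g(13) = mex{0,1} = 2
g(14) = mex{1,2} = 0
So g(14) = 0.

0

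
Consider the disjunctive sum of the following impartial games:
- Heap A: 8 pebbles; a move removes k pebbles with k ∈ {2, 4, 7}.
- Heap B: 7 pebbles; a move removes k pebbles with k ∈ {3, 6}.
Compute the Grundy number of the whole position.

Grundy values for heap A (subtraction set {2, 4, 7}):
k:     0  1  2  3  4  5  6  7  8
g(k):  0  0  1  1  2  2  0  3  1
So g(8) = 1.
For heap B, compute g(0), g(1), … with moves {3, 6}:
k:     0  1  2  3  4  5  6  7
g(k):  0  0  0  1  1  1  2  2
So g(7) = 2.
The value of a disjunctive sum is the nim-sum of the parts.
Combined value = 1 XOR 2 = 3.

3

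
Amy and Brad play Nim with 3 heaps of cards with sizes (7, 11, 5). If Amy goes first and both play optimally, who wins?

Amy wins

Compute the nim-sum pairwise:
7 XOR 11 = 12
12 XOR 5 = 9
The nim-sum is 9 ≠ 0, so this is an N-position: the player to move can win; Amy has a winning move.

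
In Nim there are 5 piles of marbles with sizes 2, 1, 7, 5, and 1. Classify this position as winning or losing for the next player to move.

Compute the nim-sum pairwise:
2 ⊕ 1 = 3
3 ⊕ 7 = 4
4 ⊕ 5 = 1
1 ⊕ 1 = 0
The nim-sum is 0, so this is a P-position: the player to move is in a losing position under optimal play.

Losing position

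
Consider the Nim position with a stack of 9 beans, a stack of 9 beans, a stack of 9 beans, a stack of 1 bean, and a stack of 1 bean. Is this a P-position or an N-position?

Compute the nim-sum pairwise:
9 ^ 9 = 0
0 ^ 9 = 9
9 ^ 1 = 8
8 ^ 1 = 9
The nim-sum is 9 ≠ 0, so this is an N-position: the player to move can win.

N-position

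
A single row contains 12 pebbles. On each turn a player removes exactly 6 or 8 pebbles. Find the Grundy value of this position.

2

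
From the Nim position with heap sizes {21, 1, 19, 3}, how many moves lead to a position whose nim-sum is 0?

1

Nim-sum: 21 ⊕ 1 ⊕ 19 ⊕ 3 = 4.
The overall nim-sum is X = 4. A heap of size p has a winning move iff p XOR X < p (reduce it to p XOR X).
  21: 21 XOR 4 = 17 < 21 — winning move (to 17).
  1: 1 XOR 4 = 5 ≥ 1 — no move.
  19: 19 XOR 4 = 23 ≥ 19 — no move.
  3: 3 XOR 4 = 7 ≥ 3 — no move.
That gives 1 winning move.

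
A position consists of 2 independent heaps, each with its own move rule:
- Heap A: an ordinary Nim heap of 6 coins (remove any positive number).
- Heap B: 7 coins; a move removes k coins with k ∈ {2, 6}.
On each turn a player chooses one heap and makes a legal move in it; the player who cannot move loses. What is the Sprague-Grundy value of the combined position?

Heap A is a plain Nim heap of size 6, so its Grundy value is 6.
For heap B, compute g(0), g(1), … with moves {2, 6}:
g(0) = mex{} = 0
g(1) = mex{} = 0
g(2) = mex{0} = 1
g(3) = mex{0} = 1
g(4) = mex{1} = 0
g(5) = mex{1} = 0
g(6) = mex{0} = 1
g(7) = mex{0} = 1
So g(7) = 1.
The value of a disjunctive sum is the nim-sum of the parts.
Combined value = 6 XOR 1 = 7.

7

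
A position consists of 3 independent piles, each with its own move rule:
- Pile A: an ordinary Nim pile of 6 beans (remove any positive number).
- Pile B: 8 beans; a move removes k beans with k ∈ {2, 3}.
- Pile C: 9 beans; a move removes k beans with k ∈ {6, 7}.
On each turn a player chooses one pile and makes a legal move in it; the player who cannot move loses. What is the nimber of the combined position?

6

Pile A is a plain Nim pile of size 6, so its Grundy value is 6.
Grundy values for pile B (subtraction set {2, 3}):
g(0) = mex{} = 0
g(1) = mex{} = 0
g(2) = mex{0} = 1
g(3) = mex{0} = 1
g(4) = mex{0,1} = 2
g(5) = mex{1} = 0
g(6) = mex{1,2} = 0
g(7) = mex{0,2} = 1
g(8) = mex{0} = 1
So g(8) = 1.
For pile C, compute g(0), g(1), … with moves {6, 7}:
g(0) = mex{} = 0
g(1) = mex{} = 0
g(2) = mex{} = 0
g(3) = mex{} = 0
g(4) = mex{} = 0
g(5) = mex{} = 0
g(6) = mex{0} = 1
g(7) = mex{0} = 1
g(8) = mex{0} = 1
g(9) = mex{0} = 1
So g(9) = 1.
The value of a disjunctive sum is the nim-sum of the parts.
Combined value = 6 ⊕ 1 ⊕ 1 = 6.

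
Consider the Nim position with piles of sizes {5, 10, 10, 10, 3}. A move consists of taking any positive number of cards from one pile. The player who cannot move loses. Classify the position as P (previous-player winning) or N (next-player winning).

Write each in binary and XOR column by column:
  0101  (5)
  1010  (10)
  1010  (10)
  1010  (10)
  0011  (3)
  ----
  1100  (12)
The nim-sum is 12 ≠ 0, so this is an N-position: the player to move can win.

N-position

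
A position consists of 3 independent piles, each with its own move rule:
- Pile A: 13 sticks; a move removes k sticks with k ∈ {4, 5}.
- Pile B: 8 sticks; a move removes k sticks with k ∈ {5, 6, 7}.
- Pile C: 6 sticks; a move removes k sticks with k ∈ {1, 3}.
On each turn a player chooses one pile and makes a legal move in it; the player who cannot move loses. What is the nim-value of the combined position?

Build the Grundy sequence for pile A with g(k) = mex{g(k−s) : s ∈ {4, 5}, s ≤ k}:
g(0) = mex{} = 0
g(1) = mex{} = 0
g(2) = mex{} = 0
g(3) = mex{} = 0
g(4) = mex{0} = 1
g(5) = mex{0} = 1
g(6) = mex{0} = 1
g(7) = mex{0} = 1
g(8) = mex{0,1} = 2
g(9) = mex{1} = 0
g(10) = mex{1} = 0
g(11) = mex{1} = 0
g(12) = mex{1,2} = 0
g(13) = mex{0,2} = 1
So g(13) = 1.
For pile B, compute g(0), g(1), … with moves {5, 6, 7}:
k:     0  1  2  3  4  5  6  7  8
g(k):  0  0  0  0  0  1  1  1  1
So g(8) = 1.
For pile C, compute g(0), g(1), … with moves {1, 3}:
k:     0  1  2  3  4  5  6
g(k):  0  1  0  1  0  1  0
So g(6) = 0.
The value of a disjunctive sum is the nim-sum of the parts.
Combined value = 1 XOR 1 XOR 0 = 0.

0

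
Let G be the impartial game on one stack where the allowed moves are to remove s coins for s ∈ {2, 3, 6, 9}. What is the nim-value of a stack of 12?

Build the Grundy sequence with g(k) = mex{g(k−s) : s ∈ {2, 3, 6, 9}, s ≤ k}:
k:     0  1  2  3  4  5  6  7  8  9 10 11 12
g(k):  0  0  1  1  2  0  3  1  2  2  3  3  0
So g(12) = 0.

0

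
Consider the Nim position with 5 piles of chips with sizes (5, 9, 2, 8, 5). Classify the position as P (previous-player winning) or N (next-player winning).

Compute the nim-sum pairwise:
5 XOR 9 = 12
12 XOR 2 = 14
14 XOR 8 = 6
6 XOR 5 = 3
The nim-sum is 3 ≠ 0, so this is an N-position: the player to move can win.

N-position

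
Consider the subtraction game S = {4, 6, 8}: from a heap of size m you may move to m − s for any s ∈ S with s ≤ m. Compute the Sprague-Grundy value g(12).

0

Grundy values for subtraction set {4, 6, 8}:
k:     0  1  2  3  4  5  6  7  8  9 10 11 12
g(k):  0  0  0  0  1  1  1  1  2  2  2  2  0
So g(12) = 0.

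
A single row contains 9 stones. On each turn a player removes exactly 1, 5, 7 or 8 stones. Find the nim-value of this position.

3

Build the Grundy sequence with g(k) = mex{g(k−s) : s ∈ {1, 5, 7, 8}, s ≤ k}:
g(0) = mex{} = 0
g(1) = mex{0} = 1
g(2) = mex{1} = 0
g(3) = mex{0} = 1
g(4) = mex{1} = 0
g(5) = mex{0} = 1
g(6) = mex{1} = 0
g(7) = mex{0} = 1
g(8) = mex{0,1} = 2
g(9) = mex{0,1,2} = 3
So g(9) = 3.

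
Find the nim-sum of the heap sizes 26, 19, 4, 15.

2

Write each in binary and XOR column by column:
  11010  (26)
  10011  (19)
  00100  (4)
  01111  (15)
  -----
  00010  (2)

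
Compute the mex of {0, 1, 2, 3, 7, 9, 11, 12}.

The values 0, 1, 2, 3 are all present; 4 is the first non-negative integer missing from the set.

4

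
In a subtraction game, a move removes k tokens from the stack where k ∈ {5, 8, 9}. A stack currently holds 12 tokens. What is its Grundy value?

2

Build the Grundy sequence with g(k) = mex{g(k−s) : s ∈ {5, 8, 9}, s ≤ k}:
k:     0  1  2  3  4  5  6  7  8  9 10 11 12
g(k):  0  0  0  0  0  1  1  1  1  1  2  2  2
So g(12) = 2.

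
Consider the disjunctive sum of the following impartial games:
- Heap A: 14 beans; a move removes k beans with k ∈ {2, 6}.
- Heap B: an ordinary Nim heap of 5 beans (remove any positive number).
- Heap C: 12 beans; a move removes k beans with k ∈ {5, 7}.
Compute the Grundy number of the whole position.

For heap A, compute g(0), g(1), … with moves {2, 6}:
g(0) = mex{} = 0
g(1) = mex{} = 0
g(2) = mex{0} = 1
g(3) = mex{0} = 1
g(4) = mex{1} = 0
g(5) = mex{1} = 0
g(6) = mex{0} = 1
g(7) = mex{0} = 1
g(8) = mex{1} = 0
g(9) = mex{1} = 0
g(10) = mex{0} = 1
g(11) = mex{0} = 1
g(12) = mex{1} = 0
g(13) = mex{1} = 0
g(14) = mex{0} = 1
So g(14) = 1.
Heap B is a plain Nim heap of size 5, so its Grundy value is 5.
Grundy values for heap C (subtraction set {5, 7}):
k:     0  1  2  3  4  5  6  7  8  9 10 11 12
g(k):  0  0  0  0  0  1  1  1  1  1  2  2  0
So g(12) = 0.
The value of a disjunctive sum is the nim-sum of the parts.
Combined value = 1 ⊕ 5 ⊕ 0 = 4.

4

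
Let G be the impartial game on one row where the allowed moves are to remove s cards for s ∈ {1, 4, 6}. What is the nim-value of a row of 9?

2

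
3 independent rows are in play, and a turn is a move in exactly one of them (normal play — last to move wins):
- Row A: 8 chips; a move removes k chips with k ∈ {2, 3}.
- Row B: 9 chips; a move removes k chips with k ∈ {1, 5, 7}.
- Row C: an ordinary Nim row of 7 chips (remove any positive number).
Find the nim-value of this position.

7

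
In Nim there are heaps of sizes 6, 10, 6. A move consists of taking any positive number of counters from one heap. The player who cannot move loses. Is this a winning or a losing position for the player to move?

Winning position

Compute the nim-sum pairwise:
6 ^ 10 = 12
12 ^ 6 = 10
The nim-sum is 10 ≠ 0, so this is an N-position: the player to move can win.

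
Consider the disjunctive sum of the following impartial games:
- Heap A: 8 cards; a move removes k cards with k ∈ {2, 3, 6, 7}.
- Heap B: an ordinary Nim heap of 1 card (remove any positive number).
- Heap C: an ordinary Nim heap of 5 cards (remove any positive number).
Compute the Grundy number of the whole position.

6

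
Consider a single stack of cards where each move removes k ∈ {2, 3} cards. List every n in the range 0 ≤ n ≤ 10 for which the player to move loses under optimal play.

0, 1, 5, 6, 10

Grundy values for subtraction set {2, 3}:
g(0) = mex{} = 0
g(1) = mex{} = 0
g(2) = mex{0} = 1
g(3) = mex{0} = 1
g(4) = mex{0,1} = 2
g(5) = mex{1} = 0
g(6) = mex{1,2} = 0
g(7) = mex{0,2} = 1
g(8) = mex{0} = 1
g(9) = mex{0,1} = 2
g(10) = mex{1} = 0
The P-positions (g = 0) in 0..10 are 0, 1, 5, 6, 10.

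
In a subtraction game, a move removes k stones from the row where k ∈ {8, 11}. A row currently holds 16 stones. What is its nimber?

2

Compute g(0), g(1), … for moves {8, 11}:
k:     0  1  2  3  4  5  6  7  8  9 10 11 12 13 14 15 16
g(k):  0  0  0  0  0  0  0  0  1  1  1  1  1  1  1  1  2
So g(16) = 2.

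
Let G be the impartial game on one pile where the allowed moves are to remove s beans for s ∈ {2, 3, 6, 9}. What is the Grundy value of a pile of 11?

3

Compute g(0), g(1), … for moves {2, 3, 6, 9}:
g(0) = mex{} = 0
g(1) = mex{} = 0
g(2) = mex{0} = 1
g(3) = mex{0} = 1
g(4) = mex{0,1} = 2
g(5) = mex{1} = 0
g(6) = mex{0,1,2} = 3
g(7) = mex{0,2} = 1
g(8) = mex{0,1,3} = 2
g(9) = mex{0,1,3} = 2
g(10) = mex{0,1,2} = 3
g(11) = mex{0,1,2} = 3
So g(11) = 3.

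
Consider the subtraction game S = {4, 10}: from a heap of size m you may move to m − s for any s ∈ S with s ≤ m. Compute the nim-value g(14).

0

Build the Grundy sequence with g(k) = mex{g(k−s) : s ∈ {4, 10}, s ≤ k}:
g(0) = mex{} = 0
g(1) = mex{} = 0
g(2) = mex{} = 0
g(3) = mex{} = 0
g(4) = mex{0} = 1
g(5) = mex{0} = 1
g(6) = mex{0} = 1
g(7) = mex{0} = 1
g(8) = mex{1} = 0
g(9) = mex{1} = 0
g(10) = mex{0,1} = 2
g(11) = mex{0,1} = 2
g(12) = mex{0} = 1
g(13) = mex{0} = 1
g(14) = mex{1,2} = 0
So g(14) = 0.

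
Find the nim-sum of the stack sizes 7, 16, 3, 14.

26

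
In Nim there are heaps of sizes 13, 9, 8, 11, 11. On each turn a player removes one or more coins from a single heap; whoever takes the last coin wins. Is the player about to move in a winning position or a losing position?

Winning position

Nim-sum: 13 ^ 9 ^ 8 ^ 11 ^ 11 = 12.
The nim-sum is 12 ≠ 0, so this is an N-position: the player to move can win.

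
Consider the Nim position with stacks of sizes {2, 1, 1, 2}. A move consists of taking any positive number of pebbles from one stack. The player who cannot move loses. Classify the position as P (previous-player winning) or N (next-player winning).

Compute the nim-sum pairwise:
2 ^ 1 = 3
3 ^ 1 = 2
2 ^ 2 = 0
The nim-sum is 0, so this is a P-position: the player to move is in a losing position under optimal play.

P-position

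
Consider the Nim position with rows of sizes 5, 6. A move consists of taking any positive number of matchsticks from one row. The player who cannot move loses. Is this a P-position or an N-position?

In binary:
  101  (5)
  110  (6)
  ---
  011  (3)
The nim-sum is 3 ≠ 0, so this is an N-position: the player to move can win.

N-position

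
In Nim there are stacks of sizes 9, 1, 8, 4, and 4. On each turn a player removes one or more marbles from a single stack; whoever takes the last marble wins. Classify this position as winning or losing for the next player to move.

Losing position

Compute the nim-sum pairwise:
9 XOR 1 = 8
8 XOR 8 = 0
0 XOR 4 = 4
4 XOR 4 = 0
The nim-sum is 0, so this is a P-position: the player to move is in a losing position under optimal play.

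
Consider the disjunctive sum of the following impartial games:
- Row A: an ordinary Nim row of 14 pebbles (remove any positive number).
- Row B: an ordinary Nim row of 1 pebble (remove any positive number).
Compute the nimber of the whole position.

Row A is a plain Nim row of size 14, so its Grundy value is 14.
Row B is a plain Nim row of size 1, so its Grundy value is 1.
By the Sprague-Grundy theorem, the Grundy value of a sum of independent games is the XOR of the component values.
Combined value = 14 XOR 1 = 15.

15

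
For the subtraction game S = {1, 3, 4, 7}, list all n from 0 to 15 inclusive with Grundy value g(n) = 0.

0, 2, 8, 10

Build the Grundy sequence with g(k) = mex{g(k−s) : s ∈ {1, 3, 4, 7}, s ≤ k}:
k:     0  1  2  3  4  5  6  7  8  9 10 11 12 13 14 15
g(k):  0  1  0  1  2  3  2  3  0  1  0  1  2  3  2  3
The P-positions (g = 0) in 0..15 are 0, 2, 8, 10.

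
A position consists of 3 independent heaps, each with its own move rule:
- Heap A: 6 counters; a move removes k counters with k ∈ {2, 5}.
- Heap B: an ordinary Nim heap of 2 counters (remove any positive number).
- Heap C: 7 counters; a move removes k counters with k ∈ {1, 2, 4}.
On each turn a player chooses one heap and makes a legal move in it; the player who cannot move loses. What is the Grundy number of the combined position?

For heap A, compute g(0), g(1), … with moves {2, 5}:
k:     0  1  2  3  4  5  6
g(k):  0  0  1  1  0  2  1
So g(6) = 1.
Heap B is a plain Nim heap of size 2, so its Grundy value is 2.
Grundy values for heap C (subtraction set {1, 2, 4}):
k:     0  1  2  3  4  5  6  7
g(k):  0  1  2  0  1  2  0  1
So g(7) = 1.
The value of a disjunctive sum is the nim-sum of the parts.
Combined value = 1 XOR 2 XOR 1 = 2.

2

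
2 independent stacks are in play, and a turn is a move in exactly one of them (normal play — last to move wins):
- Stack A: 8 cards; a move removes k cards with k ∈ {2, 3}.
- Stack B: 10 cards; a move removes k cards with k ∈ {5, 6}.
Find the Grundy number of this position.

3

Build the Grundy sequence for stack A with g(k) = mex{g(k−s) : s ∈ {2, 3}, s ≤ k}:
k:     0  1  2  3  4  5  6  7  8
g(k):  0  0  1  1  2  0  0  1  1
So g(8) = 1.
Build the Grundy sequence for stack B with g(k) = mex{g(k−s) : s ∈ {5, 6}, s ≤ k}:
k:     0  1  2  3  4  5  6  7  8  9 10
g(k):  0  0  0  0  0  1  1  1  1  1  2
So g(10) = 2.
By the Sprague-Grundy theorem, the Grundy value of a sum of independent games is the XOR of the component values.
Combined value = 1 ⊕ 2 = 3.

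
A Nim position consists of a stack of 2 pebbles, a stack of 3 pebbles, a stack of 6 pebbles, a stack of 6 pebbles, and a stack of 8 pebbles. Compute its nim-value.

Write each in binary and XOR column by column:
  0010  (2)
  0011  (3)
  0110  (6)
  0110  (6)
  1000  (8)
  ----
  1001  (9)

9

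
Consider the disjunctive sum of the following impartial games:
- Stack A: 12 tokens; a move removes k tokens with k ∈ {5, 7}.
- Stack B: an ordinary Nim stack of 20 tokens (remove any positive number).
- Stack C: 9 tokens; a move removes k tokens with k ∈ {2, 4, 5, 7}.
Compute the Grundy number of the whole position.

20

For stack A, compute g(0), g(1), … with moves {5, 7}:
g(0) = mex{} = 0
g(1) = mex{} = 0
g(2) = mex{} = 0
g(3) = mex{} = 0
g(4) = mex{} = 0
g(5) = mex{0} = 1
g(6) = mex{0} = 1
g(7) = mex{0} = 1
g(8) = mex{0} = 1
g(9) = mex{0} = 1
g(10) = mex{0,1} = 2
g(11) = mex{0,1} = 2
g(12) = mex{1} = 0
So g(12) = 0.
Stack B is a plain Nim stack of size 20, so its Grundy value is 20.
For stack C, compute g(0), g(1), … with moves {2, 4, 5, 7}:
g(0) = mex{} = 0
g(1) = mex{} = 0
g(2) = mex{0} = 1
g(3) = mex{0} = 1
g(4) = mex{0,1} = 2
g(5) = mex{0,1} = 2
g(6) = mex{0,1,2} = 3
g(7) = mex{0,1,2} = 3
g(8) = mex{0,1,2,3} = 4
g(9) = mex{1,2,3} = 0
So g(9) = 0.
By the Sprague-Grundy theorem, the Grundy value of a sum of independent games is the XOR of the component values.
Combined value = 0 ⊕ 20 ⊕ 0 = 20.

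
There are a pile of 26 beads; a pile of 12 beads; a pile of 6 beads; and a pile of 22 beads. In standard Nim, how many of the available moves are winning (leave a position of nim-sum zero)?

Compute the nim-sum pairwise:
26 ^ 12 = 22
22 ^ 6 = 16
16 ^ 22 = 6
The overall nim-sum is X = 6. A pile of size p has a winning move iff p XOR X < p (reduce it to p XOR X).
  26: 26 XOR 6 = 28 ≥ 26 — no move.
  12: 12 XOR 6 = 10 < 12 — winning move (to 10).
  6: 6 XOR 6 = 0 < 6 — winning move (to 0).
  22: 22 XOR 6 = 16 < 22 — winning move (to 16).
That gives 3 winning moves.

3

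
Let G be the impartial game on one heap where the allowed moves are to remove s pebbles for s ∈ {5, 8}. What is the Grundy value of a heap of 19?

1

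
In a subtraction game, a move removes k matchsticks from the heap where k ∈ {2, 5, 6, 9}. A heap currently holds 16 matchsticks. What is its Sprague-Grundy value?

Grundy values for subtraction set {2, 5, 6, 9}:
k:     0  1  2  3  4  5  6  7  8  9 10 11 12 13 14 15 16
g(k):  0  0  1  1  0  2  1  3  0  2  1  0  0  1  1  0  2
So g(16) = 2.

2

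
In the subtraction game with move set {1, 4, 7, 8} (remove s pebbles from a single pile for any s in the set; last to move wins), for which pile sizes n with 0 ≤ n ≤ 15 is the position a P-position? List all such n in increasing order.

0, 2, 5, 11, 14

Build the Grundy sequence with g(k) = mex{g(k−s) : s ∈ {1, 4, 7, 8}, s ≤ k}:
k:     0  1  2  3  4  5  6  7  8  9 10 11 12 13 14 15
g(k):  0  1  0  1  2  0  1  2  3  2  3  0  1  3  0  1
The P-positions (g = 0) in 0..15 are 0, 2, 5, 11, 14.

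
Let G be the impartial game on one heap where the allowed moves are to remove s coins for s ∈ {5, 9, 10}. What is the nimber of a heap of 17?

Compute g(0), g(1), … for moves {5, 9, 10}:
k:     0  1  2  3  4  5  6  7  8  9 10 11 12 13 14 15 16 17
g(k):  0  0  0  0  0  1  1  1  1  1  2  2  2  2  2  0  0  0
So g(17) = 0.

0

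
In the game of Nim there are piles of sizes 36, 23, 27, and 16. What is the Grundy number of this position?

Nim-sum: 36 XOR 23 XOR 27 XOR 16 = 56.

56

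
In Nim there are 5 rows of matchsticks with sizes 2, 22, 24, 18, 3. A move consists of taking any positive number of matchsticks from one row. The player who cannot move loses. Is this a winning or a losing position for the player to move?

Winning position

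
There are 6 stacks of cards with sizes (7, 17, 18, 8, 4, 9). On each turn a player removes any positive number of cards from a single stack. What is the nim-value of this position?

1

Nim-sum: 7 XOR 17 XOR 18 XOR 8 XOR 4 XOR 9 = 1.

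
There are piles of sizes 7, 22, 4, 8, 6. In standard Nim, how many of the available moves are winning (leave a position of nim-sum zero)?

In binary:
  00111  (7)
  10110  (22)
  00100  (4)
  01000  (8)
  00110  (6)
  -----
  11011  (27)
The overall nim-sum is X = 27. A pile of size p has a winning move iff p XOR X < p (reduce it to p XOR X).
  7: 7 XOR 27 = 28 ≥ 7 — no move.
  22: 22 XOR 27 = 13 < 22 — winning move (to 13).
  4: 4 XOR 27 = 31 ≥ 4 — no move.
  8: 8 XOR 27 = 19 ≥ 8 — no move.
  6: 6 XOR 27 = 29 ≥ 6 — no move.
That gives 1 winning move.

1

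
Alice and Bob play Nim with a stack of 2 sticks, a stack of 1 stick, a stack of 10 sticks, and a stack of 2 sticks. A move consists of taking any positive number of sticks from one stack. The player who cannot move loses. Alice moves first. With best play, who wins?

Nim-sum: 2 ^ 1 ^ 10 ^ 2 = 11.
The nim-sum is 11 ≠ 0, so this is an N-position: the player to move can win; Alice has a winning move.

Alice wins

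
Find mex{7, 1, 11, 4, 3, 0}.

The values 0, 1 are all present; 2 is the first non-negative integer missing from the set.

2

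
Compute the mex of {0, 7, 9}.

1

0 is in the set but 1 is not, so the mex is 1.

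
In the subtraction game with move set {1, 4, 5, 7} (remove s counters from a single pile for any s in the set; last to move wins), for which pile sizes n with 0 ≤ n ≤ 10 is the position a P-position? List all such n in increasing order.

Grundy values for subtraction set {1, 4, 5, 7}:
g(0) = mex{} = 0
g(1) = mex{0} = 1
g(2) = mex{1} = 0
g(3) = mex{0} = 1
g(4) = mex{0,1} = 2
g(5) = mex{0,1,2} = 3
g(6) = mex{0,1,3} = 2
g(7) = mex{0,1,2} = 3
g(8) = mex{1,2,3} = 0
g(9) = mex{0,2,3} = 1
g(10) = mex{1,2,3} = 0
The P-positions (g = 0) in 0..10 are 0, 2, 8, 10.

0, 2, 8, 10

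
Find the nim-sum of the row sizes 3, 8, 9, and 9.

11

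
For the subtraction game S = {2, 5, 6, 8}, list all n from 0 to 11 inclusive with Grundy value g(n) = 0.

0, 1, 4, 11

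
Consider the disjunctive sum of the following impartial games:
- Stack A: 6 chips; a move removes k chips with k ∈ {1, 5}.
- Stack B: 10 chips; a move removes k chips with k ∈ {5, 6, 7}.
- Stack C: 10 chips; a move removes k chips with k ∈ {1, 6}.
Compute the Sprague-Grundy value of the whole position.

3

Build the Grundy sequence for stack A with g(k) = mex{g(k−s) : s ∈ {1, 5}, s ≤ k}:
k:     0  1  2  3  4  5  6
g(k):  0  1  0  1  0  1  0
So g(6) = 0.
Grundy values for stack B (subtraction set {5, 6, 7}):
k:     0  1  2  3  4  5  6  7  8  9 10
g(k):  0  0  0  0  0  1  1  1  1  1  2
So g(10) = 2.
Build the Grundy sequence for stack C with g(k) = mex{g(k−s) : s ∈ {1, 6}, s ≤ k}:
g(0) = mex{} = 0
g(1) = mex{0} = 1
g(2) = mex{1} = 0
g(3) = mex{0} = 1
g(4) = mex{1} = 0
g(5) = mex{0} = 1
g(6) = mex{0,1} = 2
g(7) = mex{1,2} = 0
g(8) = mex{0} = 1
g(9) = mex{1} = 0
g(10) = mex{0} = 1
So g(10) = 1.
The value of a disjunctive sum is the nim-sum of the parts.
Combined value = 0 ⊕ 2 ⊕ 1 = 3.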